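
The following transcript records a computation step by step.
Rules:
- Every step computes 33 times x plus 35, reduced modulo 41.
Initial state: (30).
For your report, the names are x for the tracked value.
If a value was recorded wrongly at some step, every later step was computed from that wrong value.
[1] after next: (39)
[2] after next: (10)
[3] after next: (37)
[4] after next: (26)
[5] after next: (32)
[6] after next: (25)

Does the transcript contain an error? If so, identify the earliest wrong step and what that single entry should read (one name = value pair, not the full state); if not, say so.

step 1, x = 0

Recomputing the run from the initial state:
step 1: x = 0
step 2: x = 35
step 3: x = 1
step 4: x = 27
step 5: x = 24
step 6: x = 7
The first disagreement with the transcript is at step 1, where the value should be x = 0.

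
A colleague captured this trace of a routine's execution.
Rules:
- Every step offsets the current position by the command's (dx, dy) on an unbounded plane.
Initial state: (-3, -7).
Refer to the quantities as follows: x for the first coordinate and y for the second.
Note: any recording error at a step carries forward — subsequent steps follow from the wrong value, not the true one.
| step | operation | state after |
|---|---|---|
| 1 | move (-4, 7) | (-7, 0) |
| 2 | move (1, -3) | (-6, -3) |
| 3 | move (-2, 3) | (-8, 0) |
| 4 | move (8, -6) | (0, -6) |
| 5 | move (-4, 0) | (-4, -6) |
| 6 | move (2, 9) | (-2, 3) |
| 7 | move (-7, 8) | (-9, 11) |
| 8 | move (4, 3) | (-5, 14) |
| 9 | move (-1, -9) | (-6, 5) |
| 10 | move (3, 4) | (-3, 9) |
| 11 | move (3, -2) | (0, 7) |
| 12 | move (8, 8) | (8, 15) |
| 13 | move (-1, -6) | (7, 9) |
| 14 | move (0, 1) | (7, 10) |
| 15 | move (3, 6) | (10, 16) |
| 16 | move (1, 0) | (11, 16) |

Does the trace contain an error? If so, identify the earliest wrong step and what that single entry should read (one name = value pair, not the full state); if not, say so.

no error

Step 1: x = -3 + (-4) = -7, y = -7 + (7) = 0 — in agreement.
Step 2: x = -7 + (1) = -6, y = 0 + (-3) = -3 — in agreement.
Step 3: x = -6 + (-2) = -8, y = -3 + (3) = 0 — no discrepancy.
Step 4: x = -8 + (8) = 0, y = 0 + (-6) = -6 — agrees with the trace.
Step 5: x = 0 + (-4) = -4, y = -6 + (0) = -6 — agrees with the trace.
Step 6: x = -4 + (2) = -2, y = -6 + (9) = 3 — in agreement.
Step 7: x = -2 + (-7) = -9, y = 3 + (8) = 11 — checks out.
Step 8: x = -9 + (4) = -5, y = 11 + (3) = 14 — verified.
Step 9: x = -5 + (-1) = -6, y = 14 + (-9) = 5 — matches.
Step 10: x = -6 + (3) = -3, y = 5 + (4) = 9 — consistent with the trace.
Step 11: x = -3 + (3) = 0, y = 9 + (-2) = 7 — same as recorded.
Step 12: x = 0 + (8) = 8, y = 7 + (8) = 15 — same as recorded.
Step 13: x = 8 + (-1) = 7, y = 15 + (-6) = 9 — no discrepancy.
Step 14: x = 7 + (0) = 7, y = 9 + (1) = 10 — matches.
Step 15: x = 7 + (3) = 10, y = 10 + (6) = 16 — verified.
Step 16: x = 10 + (1) = 11, y = 16 + (0) = 16 — verified.
Nothing is out of place; the run is error-free.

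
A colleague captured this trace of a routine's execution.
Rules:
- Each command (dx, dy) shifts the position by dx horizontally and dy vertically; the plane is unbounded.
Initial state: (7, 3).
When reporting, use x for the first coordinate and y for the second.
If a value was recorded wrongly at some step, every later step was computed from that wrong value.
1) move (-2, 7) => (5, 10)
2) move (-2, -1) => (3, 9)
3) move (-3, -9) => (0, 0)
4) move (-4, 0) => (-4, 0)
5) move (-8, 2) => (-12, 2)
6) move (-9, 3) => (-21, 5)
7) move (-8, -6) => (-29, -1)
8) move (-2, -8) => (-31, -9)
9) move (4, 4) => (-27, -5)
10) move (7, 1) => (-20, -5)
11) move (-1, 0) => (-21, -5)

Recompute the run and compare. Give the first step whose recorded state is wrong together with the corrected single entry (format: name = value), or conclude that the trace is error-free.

step 10, y = -4

Step 1: x = 7 + (-2) = 5, y = 3 + (7) = 10 — checks out.
Step 2: x = 5 + (-2) = 3, y = 10 + (-1) = 9 — exactly as logged.
Step 3: x = 3 + (-3) = 0, y = 9 + (-9) = 0 — matches.
Step 4: x = 0 + (-4) = -4, y = 0 + (0) = 0 — exactly as logged.
Step 5: x = -4 + (-8) = -12, y = 0 + (2) = 2 — same as recorded.
Step 6: x = -12 + (-9) = -21, y = 2 + (3) = 5 — same as recorded.
Step 7: x = -21 + (-8) = -29, y = 5 + (-6) = -1 — no discrepancy.
Step 8: x = -29 + (-2) = -31, y = -1 + (-8) = -9 — matches.
Step 9: x = -31 + (4) = -27, y = -9 + (4) = -5 — checks out.
Step 10: x = -27 + (7) = -20, y = -5 + (1) = -4 — the trace has a different value.
Step 10 is the first one off; corrected, y = -4.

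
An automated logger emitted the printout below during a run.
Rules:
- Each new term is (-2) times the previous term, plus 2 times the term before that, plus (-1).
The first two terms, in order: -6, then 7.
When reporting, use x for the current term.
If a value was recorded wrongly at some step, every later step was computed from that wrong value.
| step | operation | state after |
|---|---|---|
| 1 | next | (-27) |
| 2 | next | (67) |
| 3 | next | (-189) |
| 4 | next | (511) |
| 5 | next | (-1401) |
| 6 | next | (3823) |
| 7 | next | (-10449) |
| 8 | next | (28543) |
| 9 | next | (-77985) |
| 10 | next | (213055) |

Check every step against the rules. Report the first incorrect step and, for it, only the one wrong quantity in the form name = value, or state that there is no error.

no error

Recomputing the run from the initial state:
step 1: x = -27
step 2: x = 67
step 3: x = -189
step 4: x = 511
step 5: x = -1401
step 6: x = 3823
step 7: x = -10449
step 8: x = 28543
step 9: x = -77985
step 10: x = 213055
This matches the printout at every step.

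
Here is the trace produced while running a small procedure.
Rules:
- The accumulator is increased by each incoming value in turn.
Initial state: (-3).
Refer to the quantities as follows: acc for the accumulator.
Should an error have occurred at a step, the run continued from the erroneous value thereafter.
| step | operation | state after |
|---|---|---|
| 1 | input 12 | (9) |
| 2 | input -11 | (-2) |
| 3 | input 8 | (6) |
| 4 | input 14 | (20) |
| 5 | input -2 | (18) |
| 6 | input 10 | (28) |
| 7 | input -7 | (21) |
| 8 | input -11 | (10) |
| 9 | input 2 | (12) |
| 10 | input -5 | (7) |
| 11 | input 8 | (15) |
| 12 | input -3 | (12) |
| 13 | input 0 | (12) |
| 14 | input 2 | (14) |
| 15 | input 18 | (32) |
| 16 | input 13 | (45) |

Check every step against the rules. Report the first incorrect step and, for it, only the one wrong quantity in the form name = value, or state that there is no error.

Recomputing the run from the initial state:
step 1: acc = 9
step 2: acc = -2
step 3: acc = 6
step 4: acc = 20
step 5: acc = 18
step 6: acc = 28
step 7: acc = 21
step 8: acc = 10
step 9: acc = 12
step 10: acc = 7
step 11: acc = 15
step 12: acc = 12
step 13: acc = 12
step 14: acc = 14
step 15: acc = 32
step 16: acc = 45
This matches the trace at every step.

no error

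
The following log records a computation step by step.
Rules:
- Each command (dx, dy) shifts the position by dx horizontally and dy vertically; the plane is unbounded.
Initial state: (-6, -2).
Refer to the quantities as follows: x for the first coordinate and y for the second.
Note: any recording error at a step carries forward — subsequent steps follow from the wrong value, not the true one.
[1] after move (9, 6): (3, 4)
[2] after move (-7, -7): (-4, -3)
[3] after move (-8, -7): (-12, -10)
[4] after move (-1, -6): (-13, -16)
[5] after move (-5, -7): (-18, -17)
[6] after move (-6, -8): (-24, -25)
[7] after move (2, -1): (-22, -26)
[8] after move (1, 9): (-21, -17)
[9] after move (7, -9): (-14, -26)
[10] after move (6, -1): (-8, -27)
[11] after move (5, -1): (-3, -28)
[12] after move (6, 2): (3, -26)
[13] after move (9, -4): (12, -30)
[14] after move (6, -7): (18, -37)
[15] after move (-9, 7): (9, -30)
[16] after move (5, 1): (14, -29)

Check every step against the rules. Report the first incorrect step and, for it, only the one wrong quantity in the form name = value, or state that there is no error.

Step 1: x = -6 + (9) = 3, y = -2 + (6) = 4 — no discrepancy.
Step 2: x = 3 + (-7) = -4, y = 4 + (-7) = -3 — agrees with the log.
Step 3: x = -4 + (-8) = -12, y = -3 + (-7) = -10 — checks out.
Step 4: x = -12 + (-1) = -13, y = -10 + (-6) = -16 — same as recorded.
Step 5: x = -13 + (-5) = -18, y = -16 + (-7) = -23 — this is not what the log shows.
Conclusion: step 5 carries the first error; the entry should be y = -23.

step 5, y = -23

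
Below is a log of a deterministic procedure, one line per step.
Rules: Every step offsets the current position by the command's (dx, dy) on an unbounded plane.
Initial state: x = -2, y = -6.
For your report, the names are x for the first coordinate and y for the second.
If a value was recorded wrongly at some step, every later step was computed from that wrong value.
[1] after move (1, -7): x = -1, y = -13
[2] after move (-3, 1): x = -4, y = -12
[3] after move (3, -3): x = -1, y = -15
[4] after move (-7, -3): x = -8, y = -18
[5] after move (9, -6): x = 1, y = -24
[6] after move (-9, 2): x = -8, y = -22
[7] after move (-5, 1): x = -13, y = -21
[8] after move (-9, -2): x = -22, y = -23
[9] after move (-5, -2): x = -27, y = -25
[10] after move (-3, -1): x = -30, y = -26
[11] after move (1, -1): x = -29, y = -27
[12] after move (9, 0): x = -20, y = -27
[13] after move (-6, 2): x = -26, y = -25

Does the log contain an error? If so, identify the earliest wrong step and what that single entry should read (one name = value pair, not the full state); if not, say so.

1. x = -2 + (1) = -1, y = -6 + (-7) = -13 (confirmed correct)
2. x = -1 + (-3) = -4, y = -13 + (1) = -12 (no discrepancy)
3. x = -4 + (3) = -1, y = -12 + (-3) = -15 (verified)
4. x = -1 + (-7) = -8, y = -15 + (-3) = -18 (verified)
5. x = -8 + (9) = 1, y = -18 + (-6) = -24 (same as recorded)
6. x = 1 + (-9) = -8, y = -24 + (2) = -22 (no discrepancy)
7. x = -8 + (-5) = -13, y = -22 + (1) = -21 (exactly as logged)
8. x = -13 + (-9) = -22, y = -21 + (-2) = -23 (agrees with the log)
9. x = -22 + (-5) = -27, y = -23 + (-2) = -25 (in agreement)
10. x = -27 + (-3) = -30, y = -25 + (-1) = -26 (agrees with the log)
11. x = -30 + (1) = -29, y = -26 + (-1) = -27 (matches)
12. x = -29 + (9) = -20, y = -27 + (0) = -27 (exactly as logged)
13. x = -20 + (-6) = -26, y = -27 + (2) = -25 (same as recorded)
The whole run recomputes cleanly — no discrepancies.

no error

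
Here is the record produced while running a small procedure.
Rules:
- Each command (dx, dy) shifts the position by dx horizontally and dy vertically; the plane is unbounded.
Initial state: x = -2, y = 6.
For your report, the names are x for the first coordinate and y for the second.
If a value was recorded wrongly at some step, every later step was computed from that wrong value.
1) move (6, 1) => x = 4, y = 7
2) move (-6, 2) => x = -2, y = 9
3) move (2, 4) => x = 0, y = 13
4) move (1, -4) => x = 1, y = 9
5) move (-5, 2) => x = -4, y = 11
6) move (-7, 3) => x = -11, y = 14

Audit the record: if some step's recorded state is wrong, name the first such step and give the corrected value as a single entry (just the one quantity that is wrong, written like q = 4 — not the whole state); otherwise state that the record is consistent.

Recomputing the run from the initial state:
step 1: x = 4, y = 7
step 2: x = -2, y = 9
step 3: x = 0, y = 13
step 4: x = 1, y = 9
step 5: x = -4, y = 11
step 6: x = -11, y = 14
This matches the record at every step.

no error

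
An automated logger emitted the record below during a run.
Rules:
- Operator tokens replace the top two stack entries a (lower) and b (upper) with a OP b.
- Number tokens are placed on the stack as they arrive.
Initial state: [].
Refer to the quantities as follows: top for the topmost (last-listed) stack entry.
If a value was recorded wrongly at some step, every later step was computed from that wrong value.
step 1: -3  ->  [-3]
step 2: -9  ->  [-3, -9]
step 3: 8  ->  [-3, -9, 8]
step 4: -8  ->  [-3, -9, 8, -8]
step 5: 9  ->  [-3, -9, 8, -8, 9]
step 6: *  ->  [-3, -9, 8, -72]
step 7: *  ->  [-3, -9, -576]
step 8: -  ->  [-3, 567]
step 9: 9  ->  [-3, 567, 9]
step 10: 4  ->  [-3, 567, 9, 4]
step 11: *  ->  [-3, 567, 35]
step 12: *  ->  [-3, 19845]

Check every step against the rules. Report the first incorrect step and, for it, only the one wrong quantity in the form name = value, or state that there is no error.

step 11, top = 36

Recomputing the run from the initial state:
step 1: [-3]
step 2: [-3, -9]
step 3: [-3, -9, 8]
step 4: [-3, -9, 8, -8]
step 5: [-3, -9, 8, -8, 9]
step 6: [-3, -9, 8, -72]
step 7: [-3, -9, -576]
step 8: [-3, 567]
step 9: [-3, 567, 9]
step 10: [-3, 567, 9, 4]
step 11: [-3, 567, 36]
step 12: [-3, 20412]
The first disagreement with the record is at step 11, where the value should be top = 36.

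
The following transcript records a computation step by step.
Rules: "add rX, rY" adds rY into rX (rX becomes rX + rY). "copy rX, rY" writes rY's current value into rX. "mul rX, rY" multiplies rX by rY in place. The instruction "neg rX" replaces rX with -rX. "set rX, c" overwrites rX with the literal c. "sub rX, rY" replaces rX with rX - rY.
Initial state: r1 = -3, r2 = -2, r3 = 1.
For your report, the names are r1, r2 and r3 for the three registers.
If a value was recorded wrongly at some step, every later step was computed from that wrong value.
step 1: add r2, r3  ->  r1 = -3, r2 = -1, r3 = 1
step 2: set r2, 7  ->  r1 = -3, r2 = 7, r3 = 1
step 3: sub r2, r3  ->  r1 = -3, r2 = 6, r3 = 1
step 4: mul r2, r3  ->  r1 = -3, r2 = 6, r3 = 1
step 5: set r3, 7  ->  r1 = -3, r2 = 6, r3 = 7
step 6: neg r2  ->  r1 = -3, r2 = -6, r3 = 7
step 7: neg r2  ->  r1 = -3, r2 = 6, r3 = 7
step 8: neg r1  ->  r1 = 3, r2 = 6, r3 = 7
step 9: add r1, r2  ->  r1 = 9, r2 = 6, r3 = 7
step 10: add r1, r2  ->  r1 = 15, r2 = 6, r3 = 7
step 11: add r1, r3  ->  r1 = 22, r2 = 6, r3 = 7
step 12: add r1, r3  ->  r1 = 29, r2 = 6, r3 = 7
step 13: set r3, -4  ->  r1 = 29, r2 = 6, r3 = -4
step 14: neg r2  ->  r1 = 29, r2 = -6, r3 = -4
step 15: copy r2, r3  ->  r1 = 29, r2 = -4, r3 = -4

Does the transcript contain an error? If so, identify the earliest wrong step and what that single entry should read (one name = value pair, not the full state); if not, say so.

step 1: r2 = -2 + 1 = -1 -> matches
step 2: r2 = 7 -> checks out
step 3: r2 = 7 - 1 = 6 -> consistent with the transcript
step 4: r2 = 6 * 1 = 6 -> checks out
step 5: r3 = 7 -> exactly as logged
step 6: r2 = -(6) = -6 -> confirmed correct
step 7: r2 = -(-6) = 6 -> agrees with the transcript
step 8: r1 = -(-3) = 3 -> confirmed correct
step 9: r1 = 3 + 6 = 9 -> exactly as logged
step 10: r1 = 9 + 6 = 15 -> checks out
step 11: r1 = 15 + 7 = 22 -> matches
step 12: r1 = 22 + 7 = 29 -> no discrepancy
step 13: r3 = -4 -> same as recorded
step 14: r2 = -(6) = -6 -> same as recorded
step 15: r2 = -4 -> no discrepancy
No step deviates from the rules.

no error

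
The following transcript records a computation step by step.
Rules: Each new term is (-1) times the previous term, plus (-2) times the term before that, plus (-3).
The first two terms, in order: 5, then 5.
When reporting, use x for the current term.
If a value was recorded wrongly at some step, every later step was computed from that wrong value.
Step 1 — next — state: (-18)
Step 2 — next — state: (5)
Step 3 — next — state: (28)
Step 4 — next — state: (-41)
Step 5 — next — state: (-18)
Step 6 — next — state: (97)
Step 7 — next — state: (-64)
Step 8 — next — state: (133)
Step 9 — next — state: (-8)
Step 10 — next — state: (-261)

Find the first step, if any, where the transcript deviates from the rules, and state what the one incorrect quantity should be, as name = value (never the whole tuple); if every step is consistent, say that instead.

step 8, x = -133

Recomputing the run from the initial state:
step 1: x = -18
step 2: x = 5
step 3: x = 28
step 4: x = -41
step 5: x = -18
step 6: x = 97
step 7: x = -64
step 8: x = -133
step 9: x = 258
step 10: x = 5
The first disagreement with the transcript is at step 8, where the value should be x = -133.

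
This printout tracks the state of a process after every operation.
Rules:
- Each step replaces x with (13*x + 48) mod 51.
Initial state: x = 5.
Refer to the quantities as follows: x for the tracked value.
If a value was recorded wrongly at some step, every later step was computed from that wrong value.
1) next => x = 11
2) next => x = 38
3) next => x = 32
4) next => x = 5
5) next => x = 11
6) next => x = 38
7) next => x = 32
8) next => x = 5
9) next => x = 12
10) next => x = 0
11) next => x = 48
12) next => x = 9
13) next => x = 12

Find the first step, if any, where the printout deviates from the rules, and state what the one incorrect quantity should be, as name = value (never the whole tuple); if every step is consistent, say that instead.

step 9, x = 11

step 1: x = (13*5 + 48) mod 51 = 11 -> exactly as logged
step 2: x = (13*11 + 48) mod 51 = 38 -> confirmed correct
step 3: x = (13*38 + 48) mod 51 = 32 -> matches
step 4: x = (13*32 + 48) mod 51 = 5 -> confirmed correct
step 5: x = (13*5 + 48) mod 51 = 11 -> verified
step 6: x = (13*11 + 48) mod 51 = 38 -> same as recorded
step 7: x = (13*38 + 48) mod 51 = 32 -> consistent with the printout
step 8: x = (13*32 + 48) mod 51 = 5 -> agrees with the printout
step 9: x = (13*5 + 48) mod 51 = 11 -> the printout disagrees here
That makes step 9 the first incorrect line — x = 11 is what it should show.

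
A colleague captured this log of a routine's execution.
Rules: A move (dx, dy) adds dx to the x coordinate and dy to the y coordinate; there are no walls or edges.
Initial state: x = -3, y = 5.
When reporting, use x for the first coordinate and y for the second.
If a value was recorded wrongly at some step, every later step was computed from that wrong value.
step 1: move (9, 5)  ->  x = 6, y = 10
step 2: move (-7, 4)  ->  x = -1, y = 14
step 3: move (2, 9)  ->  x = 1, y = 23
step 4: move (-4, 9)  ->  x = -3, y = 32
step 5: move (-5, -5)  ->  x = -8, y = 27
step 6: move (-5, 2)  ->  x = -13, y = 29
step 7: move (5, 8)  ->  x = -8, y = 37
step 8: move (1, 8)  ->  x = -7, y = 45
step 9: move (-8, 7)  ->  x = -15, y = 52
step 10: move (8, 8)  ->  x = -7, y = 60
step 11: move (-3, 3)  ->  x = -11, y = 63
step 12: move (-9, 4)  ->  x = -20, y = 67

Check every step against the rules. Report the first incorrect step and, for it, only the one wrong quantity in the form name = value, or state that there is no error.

step 11, x = -10

step 1: x = -3 + (9) = 6, y = 5 + (5) = 10 -> verified
step 2: x = 6 + (-7) = -1, y = 10 + (4) = 14 -> no discrepancy
step 3: x = -1 + (2) = 1, y = 14 + (9) = 23 -> verified
step 4: x = 1 + (-4) = -3, y = 23 + (9) = 32 -> exactly as logged
step 5: x = -3 + (-5) = -8, y = 32 + (-5) = 27 -> checks out
step 6: x = -8 + (-5) = -13, y = 27 + (2) = 29 -> agrees with the log
step 7: x = -13 + (5) = -8, y = 29 + (8) = 37 -> consistent with the log
step 8: x = -8 + (1) = -7, y = 37 + (8) = 45 -> in agreement
step 9: x = -7 + (-8) = -15, y = 45 + (7) = 52 -> matches
step 10: x = -15 + (8) = -7, y = 52 + (8) = 60 -> confirmed correct
step 11: x = -7 + (-3) = -10, y = 60 + (3) = 63 -> the recorded entry deviates here
First incorrect step: 11; the correct value is x = -10.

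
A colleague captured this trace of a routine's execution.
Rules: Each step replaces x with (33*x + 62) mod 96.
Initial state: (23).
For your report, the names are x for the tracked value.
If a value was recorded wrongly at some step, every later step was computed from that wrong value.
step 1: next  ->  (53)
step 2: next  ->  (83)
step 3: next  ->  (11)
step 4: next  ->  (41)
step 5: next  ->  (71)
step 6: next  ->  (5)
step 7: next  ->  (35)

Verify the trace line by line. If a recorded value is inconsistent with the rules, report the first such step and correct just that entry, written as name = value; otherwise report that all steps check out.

step 3, x = 17

1. x = (33*23 + 62) mod 96 = 53 (same as recorded)
2. x = (33*53 + 62) mod 96 = 83 (checks out)
3. x = (33*83 + 62) mod 96 = 17 (a discrepancy with the trace)
Step 3 is the first one off; corrected, x = 17.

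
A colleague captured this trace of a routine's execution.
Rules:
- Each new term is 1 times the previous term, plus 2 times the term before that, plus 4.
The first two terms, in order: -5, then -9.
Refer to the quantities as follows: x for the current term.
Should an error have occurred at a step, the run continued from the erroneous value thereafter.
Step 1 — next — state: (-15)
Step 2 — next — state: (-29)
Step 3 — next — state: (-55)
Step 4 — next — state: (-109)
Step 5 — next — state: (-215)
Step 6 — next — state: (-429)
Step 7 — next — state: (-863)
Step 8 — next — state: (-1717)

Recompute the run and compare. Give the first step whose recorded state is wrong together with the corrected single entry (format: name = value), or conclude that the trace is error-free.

Recomputing the run from the initial state:
step 1: x = -15
step 2: x = -29
step 3: x = -55
step 4: x = -109
step 5: x = -215
step 6: x = -429
step 7: x = -855
step 8: x = -1709
The first disagreement with the trace is at step 7, where the value should be x = -855.

step 7, x = -855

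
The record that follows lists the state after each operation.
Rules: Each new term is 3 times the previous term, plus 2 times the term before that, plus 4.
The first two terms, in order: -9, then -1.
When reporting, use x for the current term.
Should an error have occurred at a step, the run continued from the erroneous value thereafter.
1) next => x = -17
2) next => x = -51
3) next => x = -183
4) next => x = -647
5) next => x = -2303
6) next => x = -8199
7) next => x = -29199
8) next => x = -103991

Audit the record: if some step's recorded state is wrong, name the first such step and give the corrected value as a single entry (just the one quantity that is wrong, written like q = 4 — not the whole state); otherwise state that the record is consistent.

step 2, x = -49

Recomputing the run from the initial state:
step 1: x = -17
step 2: x = -49
step 3: x = -177
step 4: x = -625
step 5: x = -2225
step 6: x = -7921
step 7: x = -28209
step 8: x = -100465
The first disagreement with the record is at step 2, where the value should be x = -49.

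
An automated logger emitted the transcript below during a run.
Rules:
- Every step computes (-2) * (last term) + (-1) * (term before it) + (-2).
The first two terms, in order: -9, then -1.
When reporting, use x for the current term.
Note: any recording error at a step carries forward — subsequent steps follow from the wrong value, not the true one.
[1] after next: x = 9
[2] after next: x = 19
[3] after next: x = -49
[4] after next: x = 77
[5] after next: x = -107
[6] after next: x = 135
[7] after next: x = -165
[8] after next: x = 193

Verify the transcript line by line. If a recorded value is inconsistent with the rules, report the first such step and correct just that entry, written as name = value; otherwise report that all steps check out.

Recomputing the run from the initial state:
step 1: x = 9
step 2: x = -19
step 3: x = 27
step 4: x = -37
step 5: x = 45
step 6: x = -55
step 7: x = 63
step 8: x = -73
The first disagreement with the transcript is at step 2, where the value should be x = -19.

step 2, x = -19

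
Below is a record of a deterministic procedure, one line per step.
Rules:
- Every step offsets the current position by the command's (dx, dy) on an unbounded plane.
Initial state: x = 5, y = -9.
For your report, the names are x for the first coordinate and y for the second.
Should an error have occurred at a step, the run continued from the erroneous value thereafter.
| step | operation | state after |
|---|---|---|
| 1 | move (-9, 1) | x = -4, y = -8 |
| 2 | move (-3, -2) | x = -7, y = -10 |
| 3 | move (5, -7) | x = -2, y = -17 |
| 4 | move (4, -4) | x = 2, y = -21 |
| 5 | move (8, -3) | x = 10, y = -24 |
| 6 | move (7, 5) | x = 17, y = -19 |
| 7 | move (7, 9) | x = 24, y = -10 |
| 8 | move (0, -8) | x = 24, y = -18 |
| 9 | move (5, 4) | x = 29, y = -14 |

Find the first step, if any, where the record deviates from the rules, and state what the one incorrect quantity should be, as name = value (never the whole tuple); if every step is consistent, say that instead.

Step 1: x = 5 + (-9) = -4, y = -9 + (1) = -8 — verified.
Step 2: x = -4 + (-3) = -7, y = -8 + (-2) = -10 — same as recorded.
Step 3: x = -7 + (5) = -2, y = -10 + (-7) = -17 — checks out.
Step 4: x = -2 + (4) = 2, y = -17 + (-4) = -21 — checks out.
Step 5: x = 2 + (8) = 10, y = -21 + (-3) = -24 — consistent with the record.
Step 6: x = 10 + (7) = 17, y = -24 + (5) = -19 — matches.
Step 7: x = 17 + (7) = 24, y = -19 + (9) = -10 — agrees with the record.
Step 8: x = 24 + (0) = 24, y = -10 + (-8) = -18 — agrees with the record.
Step 9: x = 24 + (5) = 29, y = -18 + (4) = -14 — agrees with the record.
Nothing is out of place; the run is error-free.

no error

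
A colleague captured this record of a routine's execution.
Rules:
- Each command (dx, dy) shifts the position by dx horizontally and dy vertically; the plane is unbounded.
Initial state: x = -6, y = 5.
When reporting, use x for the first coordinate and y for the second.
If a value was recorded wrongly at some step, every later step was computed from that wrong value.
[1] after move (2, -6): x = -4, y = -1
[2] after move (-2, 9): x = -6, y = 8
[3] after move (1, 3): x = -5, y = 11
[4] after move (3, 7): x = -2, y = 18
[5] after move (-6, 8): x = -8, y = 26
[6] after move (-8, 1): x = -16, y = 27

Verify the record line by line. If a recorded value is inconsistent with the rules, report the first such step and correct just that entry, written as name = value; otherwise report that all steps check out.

no error

1. x = -6 + (2) = -4, y = 5 + (-6) = -1 (consistent with the record)
2. x = -4 + (-2) = -6, y = -1 + (9) = 8 (same as recorded)
3. x = -6 + (1) = -5, y = 8 + (3) = 11 (agrees with the record)
4. x = -5 + (3) = -2, y = 11 + (7) = 18 (agrees with the record)
5. x = -2 + (-6) = -8, y = 18 + (8) = 26 (confirmed correct)
6. x = -8 + (-8) = -16, y = 26 + (1) = 27 (exactly as logged)
All steps check out; nothing to correct.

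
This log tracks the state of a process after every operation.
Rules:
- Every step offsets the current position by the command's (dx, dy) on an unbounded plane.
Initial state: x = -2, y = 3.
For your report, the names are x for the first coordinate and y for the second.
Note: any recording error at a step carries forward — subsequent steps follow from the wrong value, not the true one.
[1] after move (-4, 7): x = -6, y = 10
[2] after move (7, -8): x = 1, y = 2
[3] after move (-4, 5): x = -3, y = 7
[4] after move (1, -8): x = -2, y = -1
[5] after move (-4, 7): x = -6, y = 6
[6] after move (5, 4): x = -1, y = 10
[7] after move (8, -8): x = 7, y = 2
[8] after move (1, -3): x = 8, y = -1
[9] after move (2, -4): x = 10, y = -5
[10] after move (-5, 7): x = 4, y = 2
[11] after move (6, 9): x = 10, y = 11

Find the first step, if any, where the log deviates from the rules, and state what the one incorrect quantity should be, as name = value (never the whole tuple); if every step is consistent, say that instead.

step 10, x = 5

step 1: x = -2 + (-4) = -6, y = 3 + (7) = 10 -> same as recorded
step 2: x = -6 + (7) = 1, y = 10 + (-8) = 2 -> same as recorded
step 3: x = 1 + (-4) = -3, y = 2 + (5) = 7 -> exactly as logged
step 4: x = -3 + (1) = -2, y = 7 + (-8) = -1 -> in agreement
step 5: x = -2 + (-4) = -6, y = -1 + (7) = 6 -> same as recorded
step 6: x = -6 + (5) = -1, y = 6 + (4) = 10 -> consistent with the log
step 7: x = -1 + (8) = 7, y = 10 + (-8) = 2 -> exactly as logged
step 8: x = 7 + (1) = 8, y = 2 + (-3) = -1 -> no discrepancy
step 9: x = 8 + (2) = 10, y = -1 + (-4) = -5 -> in agreement
step 10: x = 10 + (-5) = 5, y = -5 + (7) = 2 -> this is not what the log shows
The audit stops at step 10: the recorded entry is wrong and should be x = 5.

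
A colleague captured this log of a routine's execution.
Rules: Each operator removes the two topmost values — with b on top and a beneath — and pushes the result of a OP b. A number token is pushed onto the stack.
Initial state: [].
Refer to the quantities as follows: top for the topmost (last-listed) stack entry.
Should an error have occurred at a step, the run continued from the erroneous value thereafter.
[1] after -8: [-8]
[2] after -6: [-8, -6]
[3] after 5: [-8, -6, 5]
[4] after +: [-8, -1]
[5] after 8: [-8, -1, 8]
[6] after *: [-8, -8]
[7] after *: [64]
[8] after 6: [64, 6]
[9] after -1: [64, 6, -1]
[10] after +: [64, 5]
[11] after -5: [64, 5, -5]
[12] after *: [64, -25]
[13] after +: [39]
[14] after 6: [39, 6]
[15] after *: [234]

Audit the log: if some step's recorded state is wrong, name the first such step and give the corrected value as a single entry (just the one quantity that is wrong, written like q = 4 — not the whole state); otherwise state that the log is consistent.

Recomputing the run from the initial state:
step 1: [-8]
step 2: [-8, -6]
step 3: [-8, -6, 5]
step 4: [-8, -1]
step 5: [-8, -1, 8]
step 6: [-8, -8]
step 7: [64]
step 8: [64, 6]
step 9: [64, 6, -1]
step 10: [64, 5]
step 11: [64, 5, -5]
step 12: [64, -25]
step 13: [39]
step 14: [39, 6]
step 15: [234]
This matches the log at every step.

no error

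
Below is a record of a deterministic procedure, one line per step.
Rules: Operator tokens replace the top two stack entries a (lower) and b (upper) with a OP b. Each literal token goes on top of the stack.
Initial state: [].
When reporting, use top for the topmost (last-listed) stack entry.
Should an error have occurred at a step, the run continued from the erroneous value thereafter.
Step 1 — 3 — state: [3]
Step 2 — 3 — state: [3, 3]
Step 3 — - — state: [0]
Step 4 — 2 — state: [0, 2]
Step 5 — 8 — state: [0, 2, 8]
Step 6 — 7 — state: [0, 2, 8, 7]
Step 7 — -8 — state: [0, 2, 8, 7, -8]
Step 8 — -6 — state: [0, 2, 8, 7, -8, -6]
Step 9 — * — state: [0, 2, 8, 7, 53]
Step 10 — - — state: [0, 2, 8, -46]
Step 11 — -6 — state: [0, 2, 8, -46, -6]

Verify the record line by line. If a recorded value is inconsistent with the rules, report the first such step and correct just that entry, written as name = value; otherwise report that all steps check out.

step 9, top = 48

1. push 3: top = 3 (consistent with the record)
2. push 3: top = 3 (checks out)
3. 3 - 3 = 0 (agrees with the record)
4. push 2: top = 2 (agrees with the record)
5. push 8: top = 8 (in agreement)
6. push 7: top = 7 (confirmed correct)
7. push -8: top = -8 (matches)
8. push -6: top = -6 (no discrepancy)
9. -8 * -6 = 48 (the recorded entry deviates here)
First deviation found at step 9; the corrected entry is top = 48.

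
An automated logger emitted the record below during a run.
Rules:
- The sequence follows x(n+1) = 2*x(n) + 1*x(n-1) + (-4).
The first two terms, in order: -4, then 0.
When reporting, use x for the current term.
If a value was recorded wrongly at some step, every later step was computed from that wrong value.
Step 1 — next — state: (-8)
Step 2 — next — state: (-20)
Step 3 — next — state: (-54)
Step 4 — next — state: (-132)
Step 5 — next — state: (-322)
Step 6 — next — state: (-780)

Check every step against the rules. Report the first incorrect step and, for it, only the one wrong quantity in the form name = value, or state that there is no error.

step 1: x = 2*(0) + (1)*(-4) + (-4) = -8 -> in agreement
step 2: x = 2*(-8) + (1)*(0) + (-4) = -20 -> no discrepancy
step 3: x = 2*(-20) + (1)*(-8) + (-4) = -52 -> the record has a different value
Step 3 is the first one off; corrected, x = -52.

step 3, x = -52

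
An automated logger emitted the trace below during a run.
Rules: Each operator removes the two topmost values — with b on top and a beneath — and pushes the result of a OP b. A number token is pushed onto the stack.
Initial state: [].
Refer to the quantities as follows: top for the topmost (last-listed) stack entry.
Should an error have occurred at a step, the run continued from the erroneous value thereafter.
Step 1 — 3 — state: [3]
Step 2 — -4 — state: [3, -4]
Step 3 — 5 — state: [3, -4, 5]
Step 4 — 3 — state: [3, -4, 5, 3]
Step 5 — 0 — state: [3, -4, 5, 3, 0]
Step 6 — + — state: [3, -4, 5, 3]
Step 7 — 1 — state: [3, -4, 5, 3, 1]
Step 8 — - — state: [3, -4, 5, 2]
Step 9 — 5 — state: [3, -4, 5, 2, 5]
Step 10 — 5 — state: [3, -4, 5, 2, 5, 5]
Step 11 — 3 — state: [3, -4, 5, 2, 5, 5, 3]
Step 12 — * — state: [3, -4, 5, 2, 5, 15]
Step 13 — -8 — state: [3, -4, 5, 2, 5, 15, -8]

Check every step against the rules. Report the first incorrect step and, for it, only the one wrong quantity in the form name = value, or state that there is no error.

Step 1: push 3: top = 3 — exactly as logged.
Step 2: push -4: top = -4 — in agreement.
Step 3: push 5: top = 5 — agrees with the trace.
Step 4: push 3: top = 3 — exactly as logged.
Step 5: push 0: top = 0 — no discrepancy.
Step 6: 3 + 0 = 3 — exactly as logged.
Step 7: push 1: top = 1 — matches.
Step 8: 3 - 1 = 2 — agrees with the trace.
Step 9: push 5: top = 5 — checks out.
Step 10: push 5: top = 5 — checks out.
Step 11: push 3: top = 3 — consistent with the trace.
Step 12: 5 * 3 = 15 — in agreement.
Step 13: push -8: top = -8 — consistent with the trace.
No step deviates from the rules.

no error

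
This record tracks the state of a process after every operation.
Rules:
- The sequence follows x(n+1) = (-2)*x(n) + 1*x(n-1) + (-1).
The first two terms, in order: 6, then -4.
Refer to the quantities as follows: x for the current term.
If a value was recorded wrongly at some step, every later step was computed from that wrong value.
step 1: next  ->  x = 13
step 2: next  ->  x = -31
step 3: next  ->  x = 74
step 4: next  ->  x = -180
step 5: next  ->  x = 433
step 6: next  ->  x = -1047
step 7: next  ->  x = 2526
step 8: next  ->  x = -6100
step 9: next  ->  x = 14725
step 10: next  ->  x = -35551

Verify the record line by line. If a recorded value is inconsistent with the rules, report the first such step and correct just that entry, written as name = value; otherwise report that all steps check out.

1. x = -2*(-4) + (1)*(6) + (-1) = 13 (same as recorded)
2. x = -2*(13) + (1)*(-4) + (-1) = -31 (matches)
3. x = -2*(-31) + (1)*(13) + (-1) = 74 (matches)
4. x = -2*(74) + (1)*(-31) + (-1) = -180 (agrees with the record)
5. x = -2*(-180) + (1)*(74) + (-1) = 433 (consistent with the record)
6. x = -2*(433) + (1)*(-180) + (-1) = -1047 (in agreement)
7. x = -2*(-1047) + (1)*(433) + (-1) = 2526 (checks out)
8. x = -2*(2526) + (1)*(-1047) + (-1) = -6100 (verified)
9. x = -2*(-6100) + (1)*(2526) + (-1) = 14725 (consistent with the record)
10. x = -2*(14725) + (1)*(-6100) + (-1) = -35551 (consistent with the record)
No step deviates from the rules.

no error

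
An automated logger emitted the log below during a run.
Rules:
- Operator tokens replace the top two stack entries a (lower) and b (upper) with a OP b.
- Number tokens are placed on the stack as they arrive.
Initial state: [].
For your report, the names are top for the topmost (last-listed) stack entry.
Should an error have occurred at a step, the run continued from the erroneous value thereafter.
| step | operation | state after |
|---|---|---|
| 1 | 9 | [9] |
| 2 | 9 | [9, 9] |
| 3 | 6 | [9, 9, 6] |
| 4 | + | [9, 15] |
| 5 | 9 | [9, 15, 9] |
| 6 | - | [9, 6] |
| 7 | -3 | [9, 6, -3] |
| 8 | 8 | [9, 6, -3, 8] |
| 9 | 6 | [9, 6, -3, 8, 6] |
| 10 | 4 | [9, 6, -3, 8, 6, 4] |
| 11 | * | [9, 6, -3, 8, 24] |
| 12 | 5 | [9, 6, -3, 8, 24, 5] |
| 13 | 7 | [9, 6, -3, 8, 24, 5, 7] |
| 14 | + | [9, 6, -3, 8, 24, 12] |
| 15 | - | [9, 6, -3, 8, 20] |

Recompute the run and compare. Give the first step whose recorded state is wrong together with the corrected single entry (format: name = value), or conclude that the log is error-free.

Recomputing the run from the initial state:
step 1: [9]
step 2: [9, 9]
step 3: [9, 9, 6]
step 4: [9, 15]
step 5: [9, 15, 9]
step 6: [9, 6]
step 7: [9, 6, -3]
step 8: [9, 6, -3, 8]
step 9: [9, 6, -3, 8, 6]
step 10: [9, 6, -3, 8, 6, 4]
step 11: [9, 6, -3, 8, 24]
step 12: [9, 6, -3, 8, 24, 5]
step 13: [9, 6, -3, 8, 24, 5, 7]
step 14: [9, 6, -3, 8, 24, 12]
step 15: [9, 6, -3, 8, 12]
The first disagreement with the log is at step 15, where the value should be top = 12.

step 15, top = 12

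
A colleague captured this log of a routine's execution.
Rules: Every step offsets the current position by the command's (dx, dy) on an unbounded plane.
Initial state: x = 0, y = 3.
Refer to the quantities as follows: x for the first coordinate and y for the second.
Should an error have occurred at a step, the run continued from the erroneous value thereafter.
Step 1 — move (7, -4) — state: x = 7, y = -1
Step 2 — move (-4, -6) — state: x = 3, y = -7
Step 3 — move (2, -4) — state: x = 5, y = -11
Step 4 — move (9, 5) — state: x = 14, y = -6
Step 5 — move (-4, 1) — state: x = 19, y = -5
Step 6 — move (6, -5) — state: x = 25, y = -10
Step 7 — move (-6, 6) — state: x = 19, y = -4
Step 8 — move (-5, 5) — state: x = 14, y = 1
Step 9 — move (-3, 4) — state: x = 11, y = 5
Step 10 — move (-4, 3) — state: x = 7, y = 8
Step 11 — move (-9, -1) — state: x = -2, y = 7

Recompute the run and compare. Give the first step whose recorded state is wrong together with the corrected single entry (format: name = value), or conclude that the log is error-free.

step 5, x = 10

Recomputing the run from the initial state:
step 1: x = 7, y = -1
step 2: x = 3, y = -7
step 3: x = 5, y = -11
step 4: x = 14, y = -6
step 5: x = 10, y = -5
step 6: x = 16, y = -10
step 7: x = 10, y = -4
step 8: x = 5, y = 1
step 9: x = 2, y = 5
step 10: x = -2, y = 8
step 11: x = -11, y = 7
The first disagreement with the log is at step 5, where the value should be x = 10.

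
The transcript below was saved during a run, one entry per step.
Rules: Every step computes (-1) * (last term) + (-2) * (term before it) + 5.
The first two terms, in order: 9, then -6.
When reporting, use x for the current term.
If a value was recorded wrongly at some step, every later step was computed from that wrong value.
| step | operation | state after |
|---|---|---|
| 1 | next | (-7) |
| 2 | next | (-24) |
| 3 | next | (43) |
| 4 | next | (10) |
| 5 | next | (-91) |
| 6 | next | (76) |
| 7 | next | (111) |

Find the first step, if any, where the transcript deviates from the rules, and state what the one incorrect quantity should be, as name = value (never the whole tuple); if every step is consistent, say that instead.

step 2, x = 24

step 1: x = -1*(-6) + (-2)*(9) + (5) = -7 -> same as recorded
step 2: x = -1*(-7) + (-2)*(-6) + (5) = 24 -> a discrepancy with the transcript
First deviation found at step 2; the corrected entry is x = 24.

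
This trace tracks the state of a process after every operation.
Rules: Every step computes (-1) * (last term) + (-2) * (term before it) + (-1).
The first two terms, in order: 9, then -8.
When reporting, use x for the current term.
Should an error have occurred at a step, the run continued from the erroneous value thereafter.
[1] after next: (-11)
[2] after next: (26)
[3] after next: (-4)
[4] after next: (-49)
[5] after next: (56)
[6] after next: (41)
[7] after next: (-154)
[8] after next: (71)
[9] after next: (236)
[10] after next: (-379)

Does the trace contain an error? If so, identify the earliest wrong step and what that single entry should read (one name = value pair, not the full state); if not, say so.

step 3, x = -5

1. x = -1*(-8) + (-2)*(9) + (-1) = -11 (no discrepancy)
2. x = -1*(-11) + (-2)*(-8) + (-1) = 26 (no discrepancy)
3. x = -1*(26) + (-2)*(-11) + (-1) = -5 (the recorded entry deviates here)
The audit stops at step 3: the recorded entry is wrong and should be x = -5.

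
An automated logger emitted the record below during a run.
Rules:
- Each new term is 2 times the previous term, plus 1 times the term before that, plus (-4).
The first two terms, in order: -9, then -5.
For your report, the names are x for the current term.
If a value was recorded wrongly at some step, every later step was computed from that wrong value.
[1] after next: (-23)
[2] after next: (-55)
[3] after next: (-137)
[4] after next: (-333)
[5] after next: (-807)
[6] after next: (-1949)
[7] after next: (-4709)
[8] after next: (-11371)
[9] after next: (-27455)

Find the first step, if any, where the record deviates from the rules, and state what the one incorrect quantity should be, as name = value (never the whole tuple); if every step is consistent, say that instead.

Recomputing the run from the initial state:
step 1: x = -23
step 2: x = -55
step 3: x = -137
step 4: x = -333
step 5: x = -807
step 6: x = -1951
step 7: x = -4713
step 8: x = -11381
step 9: x = -27479
The first disagreement with the record is at step 6, where the value should be x = -1951.

step 6, x = -1951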